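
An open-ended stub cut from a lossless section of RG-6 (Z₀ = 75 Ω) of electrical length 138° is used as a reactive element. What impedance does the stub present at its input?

tan(βl) = -0.9
For an open-ended stub, Z_in = −jZ_0·cot(βl) = −jZ_0/tan(βl)

Z_in ≈ +j83.3 Ω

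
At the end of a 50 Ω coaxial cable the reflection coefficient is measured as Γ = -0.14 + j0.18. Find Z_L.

Z_L ≈ 35.6 + j13.5 Ω

Z_L = Z_0·(1 + Γ)/(1 − Γ) = 50·(0.86 + j0.18)/(1.14 − j0.18)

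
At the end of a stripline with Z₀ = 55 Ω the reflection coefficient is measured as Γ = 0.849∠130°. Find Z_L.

Z_L = Z_0·(1 + Γ)/(1 − Γ) = 55·(0.454 + j0.65)/(1.55 − j0.65)

Z_L ≈ 5.46 + j25.4 Ω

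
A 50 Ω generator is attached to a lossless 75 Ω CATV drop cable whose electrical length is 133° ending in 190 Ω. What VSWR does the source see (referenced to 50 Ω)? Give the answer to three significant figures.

tan(βl) = -1.07
Z_in = Z_0·(Z_L + jZ_0·tanβl)/(Z_0 + jZ_L·tanβl) = 48.7 + j52 Ω
Γ_s = (Z_in − Z_s)/(Z_in + Z_s) = (-1.26 + j52)/(98.7 + j52), |Γ_s| = 0.466
VSWR = (1 + |Γ_s|)/(1 − |Γ_s|)

VSWR ≈ 2.75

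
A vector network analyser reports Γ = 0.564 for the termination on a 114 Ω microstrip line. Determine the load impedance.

Z_L = Z_0·(1 + Γ)/(1 − Γ) = 114·(1.56)/(0.436)

Z_L ≈ 409 Ω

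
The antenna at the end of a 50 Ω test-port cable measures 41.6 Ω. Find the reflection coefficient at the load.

Γ = -0.0917

Γ = (Z_L − Z_0)/(Z_L + Z_0) = (41.6 − 50)/(41.6 + 50) = -8.4/91.6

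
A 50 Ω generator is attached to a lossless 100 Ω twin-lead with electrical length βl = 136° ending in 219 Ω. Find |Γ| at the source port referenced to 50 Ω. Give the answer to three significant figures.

|Γ| ≈ 0.503

tan(βl) = -0.966
Z_in = Z_0·(Z_L + jZ_0·tanβl)/(Z_0 + jZ_L·tanβl) = 77.3 + j67 Ω
Γ_s = (Z_in − Z_s)/(Z_in + Z_s) = (27.3 + j67)/(127 + j67), |Γ_s| = 0.503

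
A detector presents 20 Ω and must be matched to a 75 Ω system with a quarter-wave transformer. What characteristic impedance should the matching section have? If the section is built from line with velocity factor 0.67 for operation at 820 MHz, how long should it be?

Z_qwt = √(Z_0·R_L) = √(75 × 20) = √1500
λ = 0.67·c/f = 0.245 m, so l = λ/4 = 0.0613 m

Z_qwt ≈ 38.7 Ω; length ≈ 6.13 cm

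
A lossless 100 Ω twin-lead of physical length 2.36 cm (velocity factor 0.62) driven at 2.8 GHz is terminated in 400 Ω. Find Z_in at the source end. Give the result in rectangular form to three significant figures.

Z_in ≈ 38.7 + j70.3 Ω

λ = v/f = 0.62·c / 2.8 GHz = 0.0664 m
βl = 2π·l/λ = 2π × 0.355 = 128°
tan(βl) = tan(128°) = -1.28
Z_in = Z_0·(Z_L + jZ_0·tanβl)/(Z_0 + jZ_L·tanβl)
     = 100·(400 − j128)/(100 − j514)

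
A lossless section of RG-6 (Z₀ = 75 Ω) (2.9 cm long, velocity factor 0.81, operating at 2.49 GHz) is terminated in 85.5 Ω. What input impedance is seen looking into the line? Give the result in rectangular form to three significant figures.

Z_in ≈ 67.1 + j4.93 Ω

λ = v/f = 0.81·c / 2.49 GHz = 0.0976 m
βl = 2π·l/λ = 2π × 0.297 = 107°
tan(βl) = tan(107°) = -3.28
Z_in = Z_0·(Z_L + jZ_0·tanβl)/(Z_0 + jZ_L·tanβl)
     = 75·(85.5 − j246)/(75 − j280)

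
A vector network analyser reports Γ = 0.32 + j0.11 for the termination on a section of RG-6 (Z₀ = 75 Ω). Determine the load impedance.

Z_L = Z_0·(1 + Γ)/(1 − Γ) = 75·(1.32 + j0.11)/(0.68 − j0.11)

Z_L ≈ 140 + j34.8 Ω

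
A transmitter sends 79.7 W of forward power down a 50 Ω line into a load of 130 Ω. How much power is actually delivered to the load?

P_delivered ≈ 64 W

Γ = (130 − 50)/(130 + 50) = 0.444
|Γ|² = 0.198
P_refl = |Γ|²·P_inc = 15.7 W, P_del = (1 − |Γ|²)·P_inc = 64 W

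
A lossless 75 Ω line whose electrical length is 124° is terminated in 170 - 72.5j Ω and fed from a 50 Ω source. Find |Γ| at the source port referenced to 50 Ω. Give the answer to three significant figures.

tan(βl) = -1.48
Z_in = Z_0·(Z_L + jZ_0·tanβl)/(Z_0 + jZ_L·tanβl) = 47.4 + j56.7 Ω
Γ_s = (Z_in − Z_s)/(Z_in + Z_s) = (-2.64 + j56.7)/(97.4 + j56.7), |Γ_s| = 0.504

|Γ| ≈ 0.504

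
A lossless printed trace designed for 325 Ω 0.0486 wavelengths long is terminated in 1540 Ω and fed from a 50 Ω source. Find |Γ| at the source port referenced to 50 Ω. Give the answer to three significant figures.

|Γ| ≈ 0.932

βl = 2π × 0.0486 = 17.5°
tan(βl) = 0.315
Z_in = Z_0·(Z_L + jZ_0·tanβl)/(Z_0 + jZ_L·tanβl) = 524 − j680 Ω
Γ_s = (Z_in − Z_s)/(Z_in + Z_s) = (474 − j680)/(574 − j680), |Γ_s| = 0.932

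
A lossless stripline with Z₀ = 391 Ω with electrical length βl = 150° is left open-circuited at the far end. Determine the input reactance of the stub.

X_in ≈ 677 Ω (inductive)

tan(βl) = -0.577
For an open-circuited stub, Z_in = −jZ_0·cot(βl) = −jZ_0/tan(βl)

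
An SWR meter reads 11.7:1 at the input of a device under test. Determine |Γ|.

|Γ| = (S − 1)/(S + 1) = (11.7 − 1)/(11.7 + 1) = 10.7/12.7

|Γ| ≈ 0.843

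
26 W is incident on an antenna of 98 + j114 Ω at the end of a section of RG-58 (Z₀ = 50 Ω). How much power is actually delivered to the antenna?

P_delivered ≈ 14.6 W

|Γ| = |(48 + j114)/(148 + j114)| = 0.662
|Γ|² = 0.438
P_refl = |Γ|²·P_inc = 11.4 W, P_del = (1 − |Γ|²)·P_inc = 14.6 W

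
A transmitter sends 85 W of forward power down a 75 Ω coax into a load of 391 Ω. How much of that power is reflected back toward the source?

P_reflected ≈ 39.1 W

Γ = (391 − 75)/(391 + 75) = 0.678
|Γ|² = 0.46
P_refl = |Γ|²·P_inc = 39.1 W, P_del = (1 − |Γ|²)·P_inc = 45.9 W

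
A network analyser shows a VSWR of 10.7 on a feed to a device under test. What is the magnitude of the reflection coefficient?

|Γ| = (S − 1)/(S + 1) = (10.7 − 1)/(10.7 + 1) = 9.7/11.7

|Γ| ≈ 0.829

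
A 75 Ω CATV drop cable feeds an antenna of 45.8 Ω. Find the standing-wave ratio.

VSWR ≈ 1.64

For a purely resistive load, VSWR = R_L/Z_0 or Z_0/R_L (whichever > 1) = 75/45.8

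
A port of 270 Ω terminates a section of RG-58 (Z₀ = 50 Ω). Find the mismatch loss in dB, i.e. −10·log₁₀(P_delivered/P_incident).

Γ = (270 − 50)/(270 + 50) = 0.688
|Γ|² = 0.473, so P_del/P_inc = 1 − |Γ|² = 0.527
ML = −10·log₁₀(1 − |Γ|²)

mismatch loss ≈ 2.78 dB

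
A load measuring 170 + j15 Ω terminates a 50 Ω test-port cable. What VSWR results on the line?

Γ = (Z_L − Z_0)/(Z_L + Z_0) = (120 + j15)/(220 + j15)
|Γ| = 121/221 = 0.548
VSWR = (1 + |Γ|)/(1 − |Γ|) = 1.55/0.452

VSWR ≈ 3.43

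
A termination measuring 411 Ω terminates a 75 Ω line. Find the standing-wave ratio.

VSWR ≈ 5.48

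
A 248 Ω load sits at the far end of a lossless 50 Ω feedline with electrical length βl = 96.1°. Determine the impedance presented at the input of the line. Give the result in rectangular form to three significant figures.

Z_in ≈ 10.2 + j5.12 Ω

tan(βl) = tan(96.1°) = -9.36
Z_in = Z_0·(Z_L + jZ_0·tanβl)/(Z_0 + jZ_L·tanβl)
     = 50·(248 − j468)/(50 − j2320)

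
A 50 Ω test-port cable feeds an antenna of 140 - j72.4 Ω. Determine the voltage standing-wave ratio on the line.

VSWR ≈ 3.63

Γ = (Z_L − Z_0)/(Z_L + Z_0) = (90 − j72.4)/(190 − j72.4)
|Γ| = 116/203 = 0.568
VSWR = (1 + |Γ|)/(1 − |Γ|) = 1.57/0.432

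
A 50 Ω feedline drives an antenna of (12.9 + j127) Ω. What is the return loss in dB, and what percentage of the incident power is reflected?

RL ≈ 0.597 dB; 87.2% of incident power reflected

Γ = (-37.1 + j127)/(62.9 + j127), |Γ| = 0.934
RL = −20·log₁₀(0.934) = 0.597 dB
P_refl/P_inc = |Γ|² = 0.872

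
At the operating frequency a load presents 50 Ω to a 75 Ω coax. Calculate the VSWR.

Γ = (50 − 75)/(50 + 75) = -0.2
VSWR = (1 + 0.2)/(1 − 0.2)

VSWR ≈ 1.5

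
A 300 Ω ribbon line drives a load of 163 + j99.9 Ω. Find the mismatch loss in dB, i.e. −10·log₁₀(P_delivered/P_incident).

mismatch loss ≈ 0.596 dB

Γ = (-137 + j99.9)/(463 + j99.9), |Γ| = 0.358
|Γ|² = 0.128, so P_del/P_inc = 1 − |Γ|² = 0.872
ML = −10·log₁₀(1 − |Γ|²)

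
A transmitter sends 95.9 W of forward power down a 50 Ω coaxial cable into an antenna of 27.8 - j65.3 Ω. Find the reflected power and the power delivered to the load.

P_reflected ≈ 44.2 W; P_delivered ≈ 51.7 W

|Γ| = |(-22.2 − j65.3)/(77.8 − j65.3)| = 0.679
|Γ|² = 0.461
P_refl = |Γ|²·P_inc = 44.2 W, P_del = (1 − |Γ|²)·P_inc = 51.7 W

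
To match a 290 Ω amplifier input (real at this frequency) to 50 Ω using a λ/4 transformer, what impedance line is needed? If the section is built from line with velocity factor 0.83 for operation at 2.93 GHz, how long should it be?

Z_qwt ≈ 120 Ω; length ≈ 2.12 cm

Z_qwt = √(Z_0·R_L) = √(50 × 290) = √14500
λ = 0.83·c/f = 0.085 m, so l = λ/4 = 0.0212 m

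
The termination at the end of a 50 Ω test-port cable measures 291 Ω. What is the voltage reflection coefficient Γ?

Γ = 0.707

Γ = (Z_L − Z_0)/(Z_L + Z_0) = (291 − 50)/(291 + 50) = 241/341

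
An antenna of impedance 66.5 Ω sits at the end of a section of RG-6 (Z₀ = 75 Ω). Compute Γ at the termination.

Γ = -0.0601

Γ = (Z_L − Z_0)/(Z_L + Z_0) = (66.5 − 75)/(66.5 + 75) = -8.5/141.5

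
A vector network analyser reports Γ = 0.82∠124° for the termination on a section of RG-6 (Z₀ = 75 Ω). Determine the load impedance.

Z_L ≈ 9.49 + j39.4 Ω

Z_L = Z_0·(1 + Γ)/(1 − Γ) = 75·(0.541 + j0.68)/(1.46 − j0.68)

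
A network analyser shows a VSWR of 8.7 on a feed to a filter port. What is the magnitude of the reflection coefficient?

|Γ| = (S − 1)/(S + 1) = (8.7 − 1)/(8.7 + 1) = 7.7/9.7

|Γ| ≈ 0.794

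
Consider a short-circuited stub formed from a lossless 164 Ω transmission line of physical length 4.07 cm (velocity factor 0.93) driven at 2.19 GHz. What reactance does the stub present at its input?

λ = v/f = 0.93·c / 2.19 GHz = 0.127 m
βl = 2π·l/λ = 2π × 0.319 = 115°
tan(βl) = -2.14
For a short-circuited stub, Z_in = jZ_0·tan(βl)

X_in ≈ -352 Ω (capacitive)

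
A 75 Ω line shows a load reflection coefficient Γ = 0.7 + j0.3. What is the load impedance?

Z_L = Z_0·(1 + Γ)/(1 − Γ) = 75·(1.7 + j0.3)/(0.3 − j0.3)

Z_L ≈ 175 + j250 Ω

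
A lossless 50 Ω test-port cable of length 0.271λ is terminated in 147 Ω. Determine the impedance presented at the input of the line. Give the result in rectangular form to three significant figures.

βl = 2π × 0.271 = 97.6°
tan(βl) = tan(97.6°) = -7.53
Z_in = Z_0·(Z_L + jZ_0·tanβl)/(Z_0 + jZ_L·tanβl)
     = 50·(147 − j377)/(50 − j1110)

Z_in ≈ 17.3 + j5.86 Ω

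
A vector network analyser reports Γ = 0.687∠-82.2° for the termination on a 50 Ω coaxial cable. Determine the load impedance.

Z_L = Z_0·(1 + Γ)/(1 − Γ) = 50·(1.09 − j0.681)/(0.907 + j0.681)

Z_L ≈ 20.5 − j52.9 Ω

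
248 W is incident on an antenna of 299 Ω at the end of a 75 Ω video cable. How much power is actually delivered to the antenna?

Γ = (299 − 75)/(299 + 75) = 0.599
|Γ|² = 0.359
P_refl = |Γ|²·P_inc = 89 W, P_del = (1 − |Γ|²)·P_inc = 159 W

P_delivered ≈ 159 W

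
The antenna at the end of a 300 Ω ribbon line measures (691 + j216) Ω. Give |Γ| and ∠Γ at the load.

Γ ≈ 0.44 ∠ 16.6°

Γ = (Z_L − Z_0)/(Z_L + Z_0) = (391 + j216)/(991 + j216)
|Γ| = 447/1010 = 0.44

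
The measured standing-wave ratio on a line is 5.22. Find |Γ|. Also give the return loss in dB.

|Γ| = (S − 1)/(S + 1) = (5.22 − 1)/(5.22 + 1) = 4.22/6.22
RL = −20·log₁₀|Γ| = −20·log₁₀(0.678)

|Γ| ≈ 0.678; return loss ≈ 3.37 dB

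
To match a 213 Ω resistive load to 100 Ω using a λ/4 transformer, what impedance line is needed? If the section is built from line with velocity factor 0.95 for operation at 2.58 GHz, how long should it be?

Z_qwt = √(Z_0·R_L) = √(100 × 213) = √21300
λ = 0.95·c/f = 0.11 m, so l = λ/4 = 0.0276 m

Z_qwt ≈ 146 Ω; length ≈ 2.76 cm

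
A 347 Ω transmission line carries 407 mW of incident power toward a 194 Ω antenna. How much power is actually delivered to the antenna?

Γ = (194 − 347)/(194 + 347) = -0.283
|Γ|² = 0.08
P_refl = |Γ|²·P_inc = 32.6 mW, P_del = (1 − |Γ|²)·P_inc = 374 mW

P_delivered ≈ 374 mW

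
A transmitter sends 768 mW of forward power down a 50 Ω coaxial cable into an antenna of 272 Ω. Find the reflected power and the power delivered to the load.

P_reflected ≈ 365 mW; P_delivered ≈ 403 mW

Γ = (272 − 50)/(272 + 50) = 0.689
|Γ|² = 0.475
P_refl = |Γ|²·P_inc = 365 mW, P_del = (1 − |Γ|²)·P_inc = 403 mW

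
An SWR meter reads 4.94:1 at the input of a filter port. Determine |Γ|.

|Γ| ≈ 0.663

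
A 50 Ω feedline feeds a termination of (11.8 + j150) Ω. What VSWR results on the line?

Γ = (Z_L − Z_0)/(Z_L + Z_0) = (-38.2 + j150)/(61.8 + j150)
|Γ| = 155/162 = 0.954
VSWR = (1 + |Γ|)/(1 − |Γ|) = 1.95/0.0459

VSWR ≈ 42.6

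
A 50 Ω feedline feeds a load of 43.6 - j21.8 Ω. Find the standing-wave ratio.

VSWR ≈ 1.62

Γ = (Z_L − Z_0)/(Z_L + Z_0) = (-6.4 − j21.8)/(93.6 − j21.8)
|Γ| = 22.7/96.1 = 0.236
VSWR = (1 + |Γ|)/(1 − |Γ|) = 1.24/0.764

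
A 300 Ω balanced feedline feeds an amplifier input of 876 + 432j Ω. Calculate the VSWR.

VSWR ≈ 3.7

Γ = (Z_L − Z_0)/(Z_L + Z_0) = (576 + j432)/(1176 + j432)
|Γ| = 720/1250 = 0.575
VSWR = (1 + |Γ|)/(1 − |Γ|) = 1.57/0.425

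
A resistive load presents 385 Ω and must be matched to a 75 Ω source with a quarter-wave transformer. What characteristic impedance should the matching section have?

Z_qwt = √(Z_0·R_L) = √(75 × 385) = √28880

Z_qwt ≈ 170 Ω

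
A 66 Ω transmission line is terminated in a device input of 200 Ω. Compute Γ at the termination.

Γ = (Z_L − Z_0)/(Z_L + Z_0) = (200 − 66)/(200 + 66) = 134/266

Γ = 0.504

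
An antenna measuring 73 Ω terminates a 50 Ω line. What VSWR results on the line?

VSWR ≈ 1.46

For a purely resistive load, VSWR = R_L/Z_0 or Z_0/R_L (whichever > 1) = 73/50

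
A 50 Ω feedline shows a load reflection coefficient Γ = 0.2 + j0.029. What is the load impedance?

Z_L = Z_0·(1 + Γ)/(1 − Γ) = 50·(1.2 + j0.029)/(0.8 − j0.029)

Z_L ≈ 74.8 + j4.53 Ω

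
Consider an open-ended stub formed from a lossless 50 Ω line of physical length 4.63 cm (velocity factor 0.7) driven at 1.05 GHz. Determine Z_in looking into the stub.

λ = v/f = 0.7·c / 1.05 GHz = 0.2 m
βl = 2π·l/λ = 2π × 0.231 = 83.3°
tan(βl) = 8.56
For an open-ended stub, Z_in = −jZ_0·cot(βl) = −jZ_0/tan(βl)

Z_in ≈ −j5.84 Ω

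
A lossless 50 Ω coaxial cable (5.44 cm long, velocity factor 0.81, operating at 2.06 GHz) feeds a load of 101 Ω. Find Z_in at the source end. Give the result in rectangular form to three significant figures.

Z_in ≈ 85.6 + j30.6 Ω

λ = v/f = 0.81·c / 2.06 GHz = 0.118 m
βl = 2π·l/λ = 2π × 0.461 = 166°
tan(βl) = tan(166°) = -0.249
Z_in = Z_0·(Z_L + jZ_0·tanβl)/(Z_0 + jZ_L·tanβl)
     = 50·(101 − j12.4)/(50 − j25.1)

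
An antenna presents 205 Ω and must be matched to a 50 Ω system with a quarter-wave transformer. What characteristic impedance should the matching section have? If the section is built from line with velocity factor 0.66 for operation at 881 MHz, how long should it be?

Z_qwt = √(Z_0·R_L) = √(50 × 205) = √10250
λ = 0.66·c/f = 0.225 m, so l = λ/4 = 0.0562 m

Z_qwt ≈ 101 Ω; length ≈ 5.62 cm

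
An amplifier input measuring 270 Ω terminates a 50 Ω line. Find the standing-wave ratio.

Γ = (270 − 50)/(270 + 50) = 0.688
VSWR = (1 + 0.688)/(1 − 0.688)

VSWR ≈ 5.4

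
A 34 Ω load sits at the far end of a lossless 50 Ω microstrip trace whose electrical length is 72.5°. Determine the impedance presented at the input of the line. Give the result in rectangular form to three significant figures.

Z_in ≈ 66.5 + j15.1 Ω

tan(βl) = tan(72.5°) = 3.17
Z_in = Z_0·(Z_L + jZ_0·tanβl)/(Z_0 + jZ_L·tanβl)
     = 50·(34 + j159)/(50 + j108)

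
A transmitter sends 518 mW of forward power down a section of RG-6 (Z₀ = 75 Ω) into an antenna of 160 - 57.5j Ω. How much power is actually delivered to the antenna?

P_delivered ≈ 425 mW

|Γ| = |(85 − j57.5)/(235 − j57.5)| = 0.424
|Γ|² = 0.18
P_refl = |Γ|²·P_inc = 93.2 mW, P_del = (1 − |Γ|²)·P_inc = 425 mW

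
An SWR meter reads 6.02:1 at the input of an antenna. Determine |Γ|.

|Γ| = (S − 1)/(S + 1) = (6.02 − 1)/(6.02 + 1) = 5.02/7.02

|Γ| ≈ 0.715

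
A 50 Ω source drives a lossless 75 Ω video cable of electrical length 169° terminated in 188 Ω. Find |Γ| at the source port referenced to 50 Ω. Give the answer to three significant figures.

|Γ| ≈ 0.574

tan(βl) = -0.194
Z_in = Z_0·(Z_L + jZ_0·tanβl)/(Z_0 + jZ_L·tanβl) = 158 + j62.2 Ω
Γ_s = (Z_in − Z_s)/(Z_in + Z_s) = (108 + j62.2)/(208 + j62.2), |Γ_s| = 0.574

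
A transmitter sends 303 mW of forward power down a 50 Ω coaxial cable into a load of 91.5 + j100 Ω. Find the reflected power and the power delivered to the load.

|Γ| = |(41.5 + j100)/(141.5 + j100)| = 0.625
|Γ|² = 0.39
P_refl = |Γ|²·P_inc = 118 mW, P_del = (1 − |Γ|²)·P_inc = 185 mW

P_reflected ≈ 118 mW; P_delivered ≈ 185 mW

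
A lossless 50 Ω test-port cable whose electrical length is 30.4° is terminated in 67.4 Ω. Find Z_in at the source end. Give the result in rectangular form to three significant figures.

Z_in ≈ 55.7 − j14.7 Ω

tan(βl) = tan(30.4°) = 0.587
Z_in = Z_0·(Z_L + jZ_0·tanβl)/(Z_0 + jZ_L·tanβl)
     = 50·(67.4 + j29.3)/(50 + j39.5)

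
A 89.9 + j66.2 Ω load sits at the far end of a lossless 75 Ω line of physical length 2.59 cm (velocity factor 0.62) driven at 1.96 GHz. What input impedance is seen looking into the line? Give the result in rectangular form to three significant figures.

Z_in ≈ 36.8 − j20.7 Ω

λ = v/f = 0.62·c / 1.96 GHz = 0.0949 m
βl = 2π·l/λ = 2π × 0.273 = 98.3°
tan(βl) = tan(98.3°) = -6.89
Z_in = Z_0·(Z_L + jZ_0·tanβl)/(Z_0 + jZ_L·tanβl)
     = 75·(89.9 − j451)/(531 − j620)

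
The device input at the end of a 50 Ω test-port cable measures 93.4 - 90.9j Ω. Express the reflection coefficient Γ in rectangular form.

Γ = (Z_L − Z_0)/(Z_L + Z_0) = (43.4 − j90.9)/(143.4 − j90.9)

Γ ≈ 0.503 − j0.315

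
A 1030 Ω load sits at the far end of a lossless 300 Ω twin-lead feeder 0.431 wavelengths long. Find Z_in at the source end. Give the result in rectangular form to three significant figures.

Z_in ≈ 355 + j425 Ω

βl = 2π × 0.431 = 155°
tan(βl) = tan(155°) = -0.463
Z_in = Z_0·(Z_L + jZ_0·tanβl)/(Z_0 + jZ_L·tanβl)
     = 300·(1030 − j139)/(300 − j477)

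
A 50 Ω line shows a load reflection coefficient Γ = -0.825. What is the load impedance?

Z_L ≈ 4.79 Ω

Z_L = Z_0·(1 + Γ)/(1 − Γ) = 50·(0.175)/(1.82)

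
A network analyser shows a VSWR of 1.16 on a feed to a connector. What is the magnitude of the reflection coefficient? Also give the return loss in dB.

|Γ| ≈ 0.0741; return loss ≈ 22.6 dB

|Γ| = (S − 1)/(S + 1) = (1.16 − 1)/(1.16 + 1) = 0.16/2.16
RL = −20·log₁₀|Γ| = −20·log₁₀(0.0741)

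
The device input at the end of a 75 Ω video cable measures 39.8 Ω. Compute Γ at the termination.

Γ = (Z_L − Z_0)/(Z_L + Z_0) = (39.8 − 75)/(39.8 + 75) = -35.2/114.8

Γ = -0.307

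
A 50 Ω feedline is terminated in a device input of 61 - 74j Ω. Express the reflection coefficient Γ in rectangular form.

Γ ≈ 0.376 − j0.416

Γ = (Z_L − Z_0)/(Z_L + Z_0) = (11 − j74)/(111 − j74)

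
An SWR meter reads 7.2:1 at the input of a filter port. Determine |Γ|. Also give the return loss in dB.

|Γ| = (S − 1)/(S + 1) = (7.2 − 1)/(7.2 + 1) = 6.2/8.2
RL = −20·log₁₀|Γ| = −20·log₁₀(0.756)

|Γ| ≈ 0.756; return loss ≈ 2.43 dB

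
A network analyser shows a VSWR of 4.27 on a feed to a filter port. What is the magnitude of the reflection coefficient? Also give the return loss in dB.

|Γ| ≈ 0.62; return loss ≈ 4.15 dB

|Γ| = (S − 1)/(S + 1) = (4.27 − 1)/(4.27 + 1) = 3.27/5.27
RL = −20·log₁₀|Γ| = −20·log₁₀(0.62)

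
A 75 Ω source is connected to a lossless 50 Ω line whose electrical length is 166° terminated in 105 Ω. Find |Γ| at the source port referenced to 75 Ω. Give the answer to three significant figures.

tan(βl) = -0.249
Z_in = Z_0·(Z_L + jZ_0·tanβl)/(Z_0 + jZ_L·tanβl) = 87.5 + j33.4 Ω
Γ_s = (Z_in − Z_s)/(Z_in + Z_s) = (12.5 + j33.4)/(163 + j33.4), |Γ_s| = 0.215

|Γ| ≈ 0.215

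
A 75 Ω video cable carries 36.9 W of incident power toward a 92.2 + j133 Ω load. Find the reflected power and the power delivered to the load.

P_reflected ≈ 14.5 W; P_delivered ≈ 22.4 W

|Γ| = |(17.2 + j133)/(167.2 + j133)| = 0.628
|Γ|² = 0.394
P_refl = |Γ|²·P_inc = 14.5 W, P_del = (1 − |Γ|²)·P_inc = 22.4 W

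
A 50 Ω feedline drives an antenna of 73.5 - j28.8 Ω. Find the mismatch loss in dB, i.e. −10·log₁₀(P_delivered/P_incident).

mismatch loss ≈ 0.39 dB

Γ = (23.5 − j28.8)/(123.5 − j28.8), |Γ| = 0.293
|Γ|² = 0.0859, so P_del/P_inc = 1 − |Γ|² = 0.914
ML = −10·log₁₀(1 − |Γ|²)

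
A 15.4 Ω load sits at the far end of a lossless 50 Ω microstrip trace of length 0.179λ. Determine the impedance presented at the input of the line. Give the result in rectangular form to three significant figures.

Z_in ≈ 58.5 + j66.9 Ω

βl = 2π × 0.179 = 64.4°
tan(βl) = tan(64.4°) = 2.09
Z_in = Z_0·(Z_L + jZ_0·tanβl)/(Z_0 + jZ_L·tanβl)
     = 50·(15.4 + j105)/(50 + j32.2)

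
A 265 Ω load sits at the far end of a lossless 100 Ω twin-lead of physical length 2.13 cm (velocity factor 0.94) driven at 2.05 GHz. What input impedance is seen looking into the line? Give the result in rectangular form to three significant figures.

Z_in ≈ 51.8 − j54.8 Ω

λ = v/f = 0.94·c / 2.05 GHz = 0.138 m
βl = 2π·l/λ = 2π × 0.155 = 55.7°
tan(βl) = tan(55.7°) = 1.47
Z_in = Z_0·(Z_L + jZ_0·tanβl)/(Z_0 + jZ_L·tanβl)
     = 100·(265 + j147)/(100 + j389)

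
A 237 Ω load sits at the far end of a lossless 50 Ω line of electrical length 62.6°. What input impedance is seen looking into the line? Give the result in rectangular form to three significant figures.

tan(βl) = tan(62.6°) = 1.93
Z_in = Z_0·(Z_L + jZ_0·tanβl)/(Z_0 + jZ_L·tanβl)
     = 50·(237 + j96.5)/(50 + j457)

Z_in ≈ 13.2 − j24.5 Ω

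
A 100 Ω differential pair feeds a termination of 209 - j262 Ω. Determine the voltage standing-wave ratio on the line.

VSWR ≈ 5.68

Γ = (Z_L − Z_0)/(Z_L + Z_0) = (109 − j262)/(309 − j262)
|Γ| = 284/405 = 0.7
VSWR = (1 + |Γ|)/(1 − |Γ|) = 1.7/0.3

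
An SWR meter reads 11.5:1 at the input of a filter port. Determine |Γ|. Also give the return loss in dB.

|Γ| = (S − 1)/(S + 1) = (11.5 − 1)/(11.5 + 1) = 10.5/12.5
RL = −20·log₁₀|Γ| = −20·log₁₀(0.84)

|Γ| ≈ 0.84; return loss ≈ 1.51 dB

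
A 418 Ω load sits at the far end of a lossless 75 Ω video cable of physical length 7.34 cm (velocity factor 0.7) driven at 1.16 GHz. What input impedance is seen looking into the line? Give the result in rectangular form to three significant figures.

λ = v/f = 0.7·c / 1.16 GHz = 0.181 m
βl = 2π·l/λ = 2π × 0.405 = 146°
tan(βl) = tan(146°) = -0.675
Z_in = Z_0·(Z_L + jZ_0·tanβl)/(Z_0 + jZ_L·tanβl)
     = 75·(418 − j50.7)/(75 − j282)

Z_in ≈ 40.1 + j100 Ω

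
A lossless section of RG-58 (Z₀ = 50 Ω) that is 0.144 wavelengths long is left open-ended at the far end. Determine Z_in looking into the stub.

βl = 2π × 0.144 = 51.8°
tan(βl) = 1.27
For an open-ended stub, Z_in = −jZ_0·cot(βl) = −jZ_0/tan(βl)

Z_in ≈ −j39.3 Ω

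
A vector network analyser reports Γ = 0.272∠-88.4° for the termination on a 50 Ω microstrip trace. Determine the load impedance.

Z_L = Z_0·(1 + Γ)/(1 − Γ) = 50·(1.01 − j0.272)/(0.992 + j0.272)

Z_L ≈ 43.7 − j25.7 Ω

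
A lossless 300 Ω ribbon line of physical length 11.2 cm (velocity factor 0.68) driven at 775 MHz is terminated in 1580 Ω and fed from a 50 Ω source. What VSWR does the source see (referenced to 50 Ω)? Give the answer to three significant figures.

λ = v/f = 0.68·c / 775 MHz = 0.263 m
βl = 2π·l/λ = 2π × 0.425 = 153°
tan(βl) = -0.506
Z_in = Z_0·(Z_L + jZ_0·tanβl)/(Z_0 + jZ_L·tanβl) = 245 + j501 Ω
Γ_s = (Z_in − Z_s)/(Z_in + Z_s) = (195 + j501)/(295 + j501), |Γ_s| = 0.925
VSWR = (1 + |Γ_s|)/(1 − |Γ_s|)

VSWR ≈ 25.6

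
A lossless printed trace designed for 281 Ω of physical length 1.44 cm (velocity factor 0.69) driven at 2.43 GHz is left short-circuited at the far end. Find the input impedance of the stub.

λ = v/f = 0.69·c / 2.43 GHz = 0.0852 m
βl = 2π·l/λ = 2π × 0.169 = 60.9°
tan(βl) = 1.79
For a short-circuited stub, Z_in = jZ_0·tan(βl)

Z_in ≈ +j504 Ω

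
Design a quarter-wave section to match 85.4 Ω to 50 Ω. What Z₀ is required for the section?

Z_qwt = √(Z_0·R_L) = √(50 × 85.4) = √4270

Z_qwt ≈ 65.3 Ω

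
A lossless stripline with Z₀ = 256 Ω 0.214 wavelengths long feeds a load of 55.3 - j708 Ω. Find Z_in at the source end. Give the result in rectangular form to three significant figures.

βl = 2π × 0.214 = 77°
tan(βl) = tan(77°) = 4.35
Z_in = Z_0·(Z_L + jZ_0·tanβl)/(Z_0 + jZ_L·tanβl)
     = 256·(55.3 + j404)/(3330 + j240)

Z_in ≈ 6.45 + j30.6 Ω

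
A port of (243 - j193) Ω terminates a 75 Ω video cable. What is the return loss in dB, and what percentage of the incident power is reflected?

Γ = (168 − j193)/(318 − j193), |Γ| = 0.688
RL = −20·log₁₀(0.688) = 3.25 dB
P_refl/P_inc = |Γ|² = 0.473

RL ≈ 3.25 dB; 47.3% of incident power reflected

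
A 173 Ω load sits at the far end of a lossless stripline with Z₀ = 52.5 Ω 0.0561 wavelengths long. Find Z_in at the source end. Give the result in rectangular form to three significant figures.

Z_in ≈ 79.5 − j77.1 Ω

βl = 2π × 0.0561 = 20.2°
tan(βl) = tan(20.2°) = 0.368
Z_in = Z_0·(Z_L + jZ_0·tanβl)/(Z_0 + jZ_L·tanβl)
     = 52.5·(173 + j19.3)/(52.5 + j63.6)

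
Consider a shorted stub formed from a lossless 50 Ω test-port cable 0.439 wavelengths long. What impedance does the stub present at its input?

Z_in ≈ −j20.2 Ω

βl = 2π × 0.439 = 158°
tan(βl) = -0.403
For a shorted stub, Z_in = jZ_0·tan(βl)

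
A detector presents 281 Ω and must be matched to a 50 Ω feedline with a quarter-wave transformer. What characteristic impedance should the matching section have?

Z_qwt = √(Z_0·R_L) = √(50 × 281) = √14050

Z_qwt ≈ 119 Ω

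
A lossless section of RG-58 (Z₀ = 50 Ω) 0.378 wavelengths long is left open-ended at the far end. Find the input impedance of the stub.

Z_in ≈ +j51.9 Ω

βl = 2π × 0.378 = 136°
tan(βl) = -0.963
For an open-ended stub, Z_in = −jZ_0·cot(βl) = −jZ_0/tan(βl)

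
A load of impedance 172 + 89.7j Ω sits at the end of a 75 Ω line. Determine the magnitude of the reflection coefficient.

|Γ| ≈ 0.503

Γ = (Z_L − Z_0)/(Z_L + Z_0) = (97 + j89.7)/(247 + j89.7)
|Γ| = 132/263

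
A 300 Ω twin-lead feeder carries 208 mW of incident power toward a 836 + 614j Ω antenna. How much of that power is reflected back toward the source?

P_reflected ≈ 82.9 mW

|Γ| = |(536 + j614)/(1136 + j614)| = 0.631
|Γ|² = 0.398
P_refl = |Γ|²·P_inc = 82.9 mW, P_del = (1 − |Γ|²)·P_inc = 125 mW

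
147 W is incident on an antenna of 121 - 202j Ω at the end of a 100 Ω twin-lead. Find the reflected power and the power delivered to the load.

|Γ| = |(21 − j202)/(221 − j202)| = 0.678
|Γ|² = 0.46
P_refl = |Γ|²·P_inc = 67.6 W, P_del = (1 − |Γ|²)·P_inc = 79.4 W

P_reflected ≈ 67.6 W; P_delivered ≈ 79.4 W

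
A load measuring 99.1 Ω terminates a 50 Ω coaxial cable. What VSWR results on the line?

VSWR ≈ 1.98

Γ = (99.1 − 50)/(99.1 + 50) = 0.329
VSWR = (1 + 0.329)/(1 − 0.329)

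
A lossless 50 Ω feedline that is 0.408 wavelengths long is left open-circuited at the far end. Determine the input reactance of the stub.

X_in ≈ 76.6 Ω (inductive)

βl = 2π × 0.408 = 147°
tan(βl) = -0.652
For an open-circuited stub, Z_in = −jZ_0·cot(βl) = −jZ_0/tan(βl)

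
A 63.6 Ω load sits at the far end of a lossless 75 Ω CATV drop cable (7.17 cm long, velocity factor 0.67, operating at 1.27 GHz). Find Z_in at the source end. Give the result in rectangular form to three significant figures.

λ = v/f = 0.67·c / 1.27 GHz = 0.158 m
βl = 2π·l/λ = 2π × 0.453 = 163°
tan(βl) = tan(163°) = -0.304
Z_in = Z_0·(Z_L + jZ_0·tanβl)/(Z_0 + jZ_L·tanβl)
     = 75·(63.6 − j22.8)/(75 − j19.3)

Z_in ≈ 65.1 − j6.01 Ω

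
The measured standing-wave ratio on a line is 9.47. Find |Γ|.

|Γ| = (S − 1)/(S + 1) = (9.47 − 1)/(9.47 + 1) = 8.47/10.5

|Γ| ≈ 0.809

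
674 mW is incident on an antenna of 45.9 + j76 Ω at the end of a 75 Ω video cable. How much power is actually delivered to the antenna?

|Γ| = |(-29.1 + j76)/(120.9 + j76)| = 0.57
|Γ|² = 0.325
P_refl = |Γ|²·P_inc = 219 mW, P_del = (1 − |Γ|²)·P_inc = 455 mW

P_delivered ≈ 455 mW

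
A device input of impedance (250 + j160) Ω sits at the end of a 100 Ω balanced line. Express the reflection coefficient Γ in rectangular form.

Γ = (Z_L − Z_0)/(Z_L + Z_0) = (150 + j160)/(350 + j160)

Γ ≈ 0.527 + j0.216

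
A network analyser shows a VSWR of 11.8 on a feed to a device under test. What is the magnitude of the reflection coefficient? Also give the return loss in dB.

|Γ| ≈ 0.844; return loss ≈ 1.48 dB

|Γ| = (S − 1)/(S + 1) = (11.8 − 1)/(11.8 + 1) = 10.8/12.8
RL = −20·log₁₀|Γ| = −20·log₁₀(0.844)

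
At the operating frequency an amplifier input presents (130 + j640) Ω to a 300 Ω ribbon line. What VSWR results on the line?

VSWR ≈ 13.2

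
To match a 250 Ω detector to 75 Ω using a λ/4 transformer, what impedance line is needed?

Z_qwt = √(Z_0·R_L) = √(75 × 250) = √18750

Z_qwt ≈ 137 Ω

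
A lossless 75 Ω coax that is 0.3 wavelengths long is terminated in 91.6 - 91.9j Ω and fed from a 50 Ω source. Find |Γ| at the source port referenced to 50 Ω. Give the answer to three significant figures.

βl = 2π × 0.3 = 108°
tan(βl) = -3.08
Z_in = Z_0·(Z_L + jZ_0·tanβl)/(Z_0 + jZ_L·tanβl) = 44 + j56.8 Ω
Γ_s = (Z_in − Z_s)/(Z_in + Z_s) = (-6.02 + j56.8)/(94 + j56.8), |Γ_s| = 0.52

|Γ| ≈ 0.52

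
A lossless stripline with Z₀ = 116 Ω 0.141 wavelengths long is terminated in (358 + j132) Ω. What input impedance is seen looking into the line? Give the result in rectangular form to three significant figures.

Z_in ≈ 62 − j101 Ω

βl = 2π × 0.141 = 50.8°
tan(βl) = tan(50.8°) = 1.22
Z_in = Z_0·(Z_L + jZ_0·tanβl)/(Z_0 + jZ_L·tanβl)
     = 116·(358 + j274)/(-45.6 + j438)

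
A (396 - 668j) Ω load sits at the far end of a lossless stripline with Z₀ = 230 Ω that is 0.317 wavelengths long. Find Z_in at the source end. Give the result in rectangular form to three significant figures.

βl = 2π × 0.317 = 114°
tan(βl) = tan(114°) = -2.23
Z_in = Z_0·(Z_L + jZ_0·tanβl)/(Z_0 + jZ_L·tanβl)
     = 230·(396 − j1180)/(-1260 − j884)

Z_in ≈ 52.8 + j178 Ω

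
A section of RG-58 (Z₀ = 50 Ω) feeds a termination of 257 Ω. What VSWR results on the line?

For a purely resistive load, VSWR = R_L/Z_0 or Z_0/R_L (whichever > 1) = 257/50

VSWR ≈ 5.14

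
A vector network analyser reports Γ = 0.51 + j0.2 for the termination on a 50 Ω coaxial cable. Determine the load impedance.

Z_L = Z_0·(1 + Γ)/(1 − Γ) = 50·(1.51 + j0.2)/(0.49 − j0.2)

Z_L ≈ 125 + j71.4 Ω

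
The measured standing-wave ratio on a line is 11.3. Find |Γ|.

|Γ| ≈ 0.837

|Γ| = (S − 1)/(S + 1) = (11.3 − 1)/(11.3 + 1) = 10.3/12.3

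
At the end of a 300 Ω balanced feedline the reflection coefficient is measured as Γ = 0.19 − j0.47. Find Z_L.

Z_L ≈ 254 − j322 Ω

Z_L = Z_0·(1 + Γ)/(1 − Γ) = 300·(1.19 − j0.47)/(0.81 + j0.47)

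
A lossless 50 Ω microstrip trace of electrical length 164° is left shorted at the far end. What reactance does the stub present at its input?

X_in ≈ -14.3 Ω (capacitive)

tan(βl) = -0.287
For a shorted stub, Z_in = jZ_0·tan(βl)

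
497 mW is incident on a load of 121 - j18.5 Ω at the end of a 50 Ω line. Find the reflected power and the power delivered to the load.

|Γ| = |(71 − j18.5)/(171 − j18.5)| = 0.427
|Γ|² = 0.182
P_refl = |Γ|²·P_inc = 90.4 mW, P_del = (1 − |Γ|²)·P_inc = 407 mW

P_reflected ≈ 90.4 mW; P_delivered ≈ 407 mW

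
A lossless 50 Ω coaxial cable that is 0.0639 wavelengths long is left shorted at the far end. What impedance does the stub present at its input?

Z_in ≈ +j21.2 Ω

βl = 2π × 0.0639 = 23°
tan(βl) = 0.425
For a shorted stub, Z_in = jZ_0·tan(βl)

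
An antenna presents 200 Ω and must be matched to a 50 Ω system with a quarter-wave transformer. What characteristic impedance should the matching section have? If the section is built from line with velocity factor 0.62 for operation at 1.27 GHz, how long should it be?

Z_qwt ≈ 100 Ω; length ≈ 3.66 cm

Z_qwt = √(Z_0·R_L) = √(50 × 200) = √10000
λ = 0.62·c/f = 0.146 m, so l = λ/4 = 0.0366 m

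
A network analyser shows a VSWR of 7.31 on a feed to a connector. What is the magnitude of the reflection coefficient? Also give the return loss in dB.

|Γ| = (S − 1)/(S + 1) = (7.31 − 1)/(7.31 + 1) = 6.31/8.31
RL = −20·log₁₀|Γ| = −20·log₁₀(0.759)

|Γ| ≈ 0.759; return loss ≈ 2.39 dB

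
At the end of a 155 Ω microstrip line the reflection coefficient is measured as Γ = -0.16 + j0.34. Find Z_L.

Z_L = Z_0·(1 + Γ)/(1 − Γ) = 155·(0.84 + j0.34)/(1.16 − j0.34)

Z_L ≈ 91.1 + j72.1 Ω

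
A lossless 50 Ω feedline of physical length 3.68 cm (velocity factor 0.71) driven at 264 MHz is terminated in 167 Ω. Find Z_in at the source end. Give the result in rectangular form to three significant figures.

Z_in ≈ 92.2 − j76 Ω

λ = v/f = 0.71·c / 264 MHz = 0.807 m
βl = 2π·l/λ = 2π × 0.0456 = 16.4°
tan(βl) = tan(16.4°) = 0.295
Z_in = Z_0·(Z_L + jZ_0·tanβl)/(Z_0 + jZ_L·tanβl)
     = 50·(167 + j14.7)/(50 + j49.2)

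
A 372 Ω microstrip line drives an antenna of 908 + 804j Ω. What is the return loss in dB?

Γ = (536 + j804)/(1280 + j804), |Γ| = 0.639
RL = −20·log₁₀|Γ| = −20·log₁₀(0.639)

RL ≈ 3.89 dB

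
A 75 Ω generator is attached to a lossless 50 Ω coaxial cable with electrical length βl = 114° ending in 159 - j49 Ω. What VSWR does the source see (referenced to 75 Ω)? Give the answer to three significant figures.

tan(βl) = -2.25
Z_in = Z_0·(Z_L + jZ_0·tanβl)/(Z_0 + jZ_L·tanβl) = 18.3 + j25.3 Ω
Γ_s = (Z_in − Z_s)/(Z_in + Z_s) = (-56.7 + j25.3)/(93.3 + j25.3), |Γ_s| = 0.642
VSWR = (1 + |Γ_s|)/(1 − |Γ_s|)

VSWR ≈ 4.59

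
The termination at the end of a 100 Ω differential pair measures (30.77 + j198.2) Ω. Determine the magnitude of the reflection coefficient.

|Γ| ≈ 0.884

Γ = (Z_L − Z_0)/(Z_L + Z_0) = (-69.23 + j198.2)/(130.8 + j198.2)
|Γ| = 210/237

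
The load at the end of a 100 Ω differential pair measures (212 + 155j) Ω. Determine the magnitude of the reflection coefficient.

|Γ| ≈ 0.549

Γ = (Z_L − Z_0)/(Z_L + Z_0) = (112 + j155)/(312 + j155)
|Γ| = 191/348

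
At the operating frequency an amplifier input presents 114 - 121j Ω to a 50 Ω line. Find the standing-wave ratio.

VSWR ≈ 5.09

Γ = (Z_L − Z_0)/(Z_L + Z_0) = (64 − j121)/(164 − j121)
|Γ| = 137/204 = 0.672
VSWR = (1 + |Γ|)/(1 − |Γ|) = 1.67/0.328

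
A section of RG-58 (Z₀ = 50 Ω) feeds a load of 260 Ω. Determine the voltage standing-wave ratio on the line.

VSWR ≈ 5.2

For a purely resistive load, VSWR = R_L/Z_0 or Z_0/R_L (whichever > 1) = 260/50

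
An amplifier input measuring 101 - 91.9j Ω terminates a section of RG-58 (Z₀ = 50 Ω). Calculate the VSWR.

VSWR ≈ 3.93

Γ = (Z_L − Z_0)/(Z_L + Z_0) = (51 − j91.9)/(151 − j91.9)
|Γ| = 105/177 = 0.595
VSWR = (1 + |Γ|)/(1 − |Γ|) = 1.59/0.405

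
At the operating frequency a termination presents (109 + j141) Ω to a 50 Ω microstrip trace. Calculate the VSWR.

VSWR ≈ 6.12

Γ = (Z_L − Z_0)/(Z_L + Z_0) = (59 + j141)/(159 + j141)
|Γ| = 153/213 = 0.719
VSWR = (1 + |Γ|)/(1 − |Γ|) = 1.72/0.281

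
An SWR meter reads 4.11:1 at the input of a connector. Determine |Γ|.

|Γ| = (S − 1)/(S + 1) = (4.11 − 1)/(4.11 + 1) = 3.11/5.11

|Γ| ≈ 0.609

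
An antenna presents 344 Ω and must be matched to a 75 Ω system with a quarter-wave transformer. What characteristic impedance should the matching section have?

Z_qwt ≈ 161 Ω

Z_qwt = √(Z_0·R_L) = √(75 × 344) = √25800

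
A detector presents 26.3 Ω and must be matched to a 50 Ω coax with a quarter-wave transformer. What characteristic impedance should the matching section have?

Z_qwt ≈ 36.3 Ω

Z_qwt = √(Z_0·R_L) = √(50 × 26.3) = √1315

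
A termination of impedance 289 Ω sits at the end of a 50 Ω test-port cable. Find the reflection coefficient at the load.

Γ = (Z_L − Z_0)/(Z_L + Z_0) = (289 − 50)/(289 + 50) = 239/339

Γ = 0.705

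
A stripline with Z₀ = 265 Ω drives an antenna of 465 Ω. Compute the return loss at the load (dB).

Γ = (465 − 265)/(465 + 265) = 0.274
RL = −20·log₁₀|Γ| = −20·log₁₀(0.274)

RL ≈ 11.2 dB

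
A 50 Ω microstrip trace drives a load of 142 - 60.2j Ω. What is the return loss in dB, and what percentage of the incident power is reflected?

Γ = (92 − j60.2)/(192 − j60.2), |Γ| = 0.546
RL = −20·log₁₀(0.546) = 5.25 dB
P_refl/P_inc = |Γ|² = 0.299

RL ≈ 5.25 dB; 29.9% of incident power reflected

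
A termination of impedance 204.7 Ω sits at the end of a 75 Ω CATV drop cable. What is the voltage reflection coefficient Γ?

Γ = (Z_L − Z_0)/(Z_L + Z_0) = (204.7 − 75)/(204.7 + 75) = 129.7/279.7

Γ = 0.464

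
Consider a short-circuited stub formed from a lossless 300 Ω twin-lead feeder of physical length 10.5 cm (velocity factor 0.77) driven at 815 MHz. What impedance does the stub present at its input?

Z_in ≈ −j318 Ω

λ = v/f = 0.77·c / 815 MHz = 0.283 m
βl = 2π·l/λ = 2π × 0.37 = 133°
tan(βl) = -1.06
For a short-circuited stub, Z_in = jZ_0·tan(βl)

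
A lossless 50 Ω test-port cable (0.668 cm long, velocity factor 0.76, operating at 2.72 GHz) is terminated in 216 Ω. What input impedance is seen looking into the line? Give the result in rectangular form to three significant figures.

λ = v/f = 0.76·c / 2.72 GHz = 0.0838 m
βl = 2π·l/λ = 2π × 0.0797 = 28.7°
tan(βl) = tan(28.7°) = 0.547
Z_in = Z_0·(Z_L + jZ_0·tanβl)/(Z_0 + jZ_L·tanβl)
     = 50·(216 + j27.4)/(50 + j118)

Z_in ≈ 42.6 − j73.3 Ω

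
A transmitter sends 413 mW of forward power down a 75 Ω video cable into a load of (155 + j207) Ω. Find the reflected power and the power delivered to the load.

P_reflected ≈ 212 mW; P_delivered ≈ 201 mW

|Γ| = |(80 + j207)/(230 + j207)| = 0.717
|Γ|² = 0.514
P_refl = |Γ|²·P_inc = 212 mW, P_del = (1 − |Γ|²)·P_inc = 201 mW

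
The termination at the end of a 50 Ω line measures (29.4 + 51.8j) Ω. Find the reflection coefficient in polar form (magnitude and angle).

Γ ≈ 0.588 ∠ 78.6°

Γ = (Z_L − Z_0)/(Z_L + Z_0) = (-20.6 + j51.8)/(79.4 + j51.8)
|Γ| = 55.7/94.8 = 0.588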